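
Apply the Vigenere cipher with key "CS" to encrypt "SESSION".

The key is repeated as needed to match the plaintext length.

Step 1: Repeat key to match plaintext length:
  Plaintext: SESSION
  Key:       CSCSCSC
Step 2: Encrypt each letter:
  S(18) + C(2) = (18+2) mod 26 = 20 = U
  E(4) + S(18) = (4+18) mod 26 = 22 = W
  S(18) + C(2) = (18+2) mod 26 = 20 = U
  S(18) + S(18) = (18+18) mod 26 = 10 = K
  I(8) + C(2) = (8+2) mod 26 = 10 = K
  O(14) + S(18) = (14+18) mod 26 = 6 = G
  N(13) + C(2) = (13+2) mod 26 = 15 = P
Ciphertext: UWUKKGP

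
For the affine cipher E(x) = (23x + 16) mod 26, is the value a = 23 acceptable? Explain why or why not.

Step 1: Compute gcd(23, 26).
Step 2: gcd(23, 26) = 1.
Since gcd = 1, 23 is coprime with 26, so it is a valid key.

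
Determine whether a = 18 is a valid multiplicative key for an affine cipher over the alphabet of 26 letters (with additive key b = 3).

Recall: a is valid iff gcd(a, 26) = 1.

Step 1: Compute gcd(18, 26).
Step 2: gcd(18, 26) = 2.
Since gcd = 2 != 1, 18 shares a common factor with 26, so it cannot be used.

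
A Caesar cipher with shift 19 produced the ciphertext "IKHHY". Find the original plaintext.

Step 1: Reverse the shift by subtracting 19 from each letter position.
  I (position 8) -> position (8-19) mod 26 = 15 -> P
  K (position 10) -> position (10-19) mod 26 = 17 -> R
  H (position 7) -> position (7-19) mod 26 = 14 -> O
  H (position 7) -> position (7-19) mod 26 = 14 -> O
  Y (position 24) -> position (24-19) mod 26 = 5 -> F
Decrypted message: PROOF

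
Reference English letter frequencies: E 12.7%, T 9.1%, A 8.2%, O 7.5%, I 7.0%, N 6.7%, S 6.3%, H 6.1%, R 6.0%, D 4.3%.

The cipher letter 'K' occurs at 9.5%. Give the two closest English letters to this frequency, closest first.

Step 1: Observed frequency of 'K' is 9.5%.
Step 2: Compute distances to each reference frequency and sort:
  T (9.1%): difference = 0.4% <-- BEST
  A (8.2%): difference = 1.3% <-- RUNNER-UP
  O (7.5%): difference = 2.0%
  I (7.0%): difference = 2.5%
  N (6.7%): difference = 2.8%
Step 3: Most likely is 'T' (9.1%, diff 0.4%); second most likely is 'A' (8.2%, diff 1.3%).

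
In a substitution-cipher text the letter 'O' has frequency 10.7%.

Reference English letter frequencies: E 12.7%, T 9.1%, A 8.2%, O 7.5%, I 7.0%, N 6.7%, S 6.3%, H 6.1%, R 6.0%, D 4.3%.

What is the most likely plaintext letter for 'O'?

Step 1: The observed frequency is 10.7%.
Step 2: Compare with English frequencies:
  E: 12.7% (difference: 2.0%)
  T: 9.1% (difference: 1.6%) <-- closest
  A: 8.2% (difference: 2.5%)
  O: 7.5% (difference: 3.2%)
  I: 7.0% (difference: 3.7%)
  N: 6.7% (difference: 4.0%)
  S: 6.3% (difference: 4.4%)
  H: 6.1% (difference: 4.6%)
  R: 6.0% (difference: 4.7%)
  D: 4.3% (difference: 6.4%)
Step 3: 'O' most likely represents 'T' (frequency 9.1%).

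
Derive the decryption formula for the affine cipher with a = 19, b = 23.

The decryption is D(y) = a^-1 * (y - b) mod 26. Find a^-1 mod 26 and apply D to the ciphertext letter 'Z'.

Step 1: Find a^-1, the modular inverse of 19 mod 26.
Step 2: We need 19 * a^-1 = 1 (mod 26).
Step 3: 19 * 11 = 209 = 8 * 26 + 1, so a^-1 = 11.
Step 4: D(y) = 11(y - 23) mod 26.
Step 5: Apply to 'Z' (y = 25): D(25) = 11 * (25 - 23) mod 26 = 11 * 2 mod 26 = 22 -> 'W'.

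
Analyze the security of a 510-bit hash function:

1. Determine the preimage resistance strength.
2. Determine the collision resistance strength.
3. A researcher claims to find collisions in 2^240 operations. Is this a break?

Step 1: Preimage resistance requires brute-force of 2^510 operations.
Step 2: Collision resistance (birthday bound) = 2^(510/2) = 2^255.
Step 3: The claimed attack costs 2^240 operations.
Step 4: Since 2^240 < 2^255, the claimed attack beats the generic birthday bound, so collision resistance is broken.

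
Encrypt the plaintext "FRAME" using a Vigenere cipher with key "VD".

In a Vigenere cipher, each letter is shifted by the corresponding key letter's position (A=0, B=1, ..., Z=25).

Step 1: Repeat key to match plaintext length:
  Plaintext: FRAME
  Key:       VDVDV
Step 2: Encrypt each letter:
  F(5) + V(21) = (5+21) mod 26 = 0 = A
  R(17) + D(3) = (17+3) mod 26 = 20 = U
  A(0) + V(21) = (0+21) mod 26 = 21 = V
  M(12) + D(3) = (12+3) mod 26 = 15 = P
  E(4) + V(21) = (4+21) mod 26 = 25 = Z
Ciphertext: AUVPZ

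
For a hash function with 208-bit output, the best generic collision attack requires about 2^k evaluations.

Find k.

Step 1: The hash has a 208-bit output.
Step 2: Collision resistance means it should be infeasible to find any x != y with h(x) = h(y).
By the birthday bound, a generic collision search succeeds after about sqrt(2^208) = 2^(208/2) = 2^104 evaluations.
Step 3: Security level = 104 bits.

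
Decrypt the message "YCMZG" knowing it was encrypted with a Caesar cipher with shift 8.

Step 1: Reverse the shift by subtracting 8 from each letter position.
  Y (position 24) -> position (24-8) mod 26 = 16 -> Q
  C (position 2) -> position (2-8) mod 26 = 20 -> U
  M (position 12) -> position (12-8) mod 26 = 4 -> E
  Z (position 25) -> position (25-8) mod 26 = 17 -> R
  G (position 6) -> position (6-8) mod 26 = 24 -> Y
Decrypted message: QUERY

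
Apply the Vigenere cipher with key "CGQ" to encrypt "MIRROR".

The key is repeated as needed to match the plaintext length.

Step 1: Repeat key to match plaintext length:
  Plaintext: MIRROR
  Key:       CGQCGQ
Step 2: Encrypt each letter:
  M(12) + C(2) = (12+2) mod 26 = 14 = O
  I(8) + G(6) = (8+6) mod 26 = 14 = O
  R(17) + Q(16) = (17+16) mod 26 = 7 = H
  R(17) + C(2) = (17+2) mod 26 = 19 = T
  O(14) + G(6) = (14+6) mod 26 = 20 = U
  R(17) + Q(16) = (17+16) mod 26 = 7 = H
Ciphertext: OOHTUH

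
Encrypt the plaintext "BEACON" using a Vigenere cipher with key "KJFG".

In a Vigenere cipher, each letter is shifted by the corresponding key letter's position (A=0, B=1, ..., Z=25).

Step 1: Repeat key to match plaintext length:
  Plaintext: BEACON
  Key:       KJFGKJ
Step 2: Encrypt each letter:
  B(1) + K(10) = (1+10) mod 26 = 11 = L
  E(4) + J(9) = (4+9) mod 26 = 13 = N
  A(0) + F(5) = (0+5) mod 26 = 5 = F
  C(2) + G(6) = (2+6) mod 26 = 8 = I
  O(14) + K(10) = (14+10) mod 26 = 24 = Y
  N(13) + J(9) = (13+9) mod 26 = 22 = W
Ciphertext: LNFIYW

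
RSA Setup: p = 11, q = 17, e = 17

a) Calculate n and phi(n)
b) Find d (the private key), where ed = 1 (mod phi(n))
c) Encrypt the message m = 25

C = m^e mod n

Step 1: n = 11 * 17 = 187.
Step 2: phi(n) = (11-1)(17-1) = 10 * 16 = 160.
Step 3: Find d = 17^(-1) mod 160 = 113.
  Verify: 17 * 113 = 1921 = 1 (mod 160).
Step 4: C = 25^17 mod 187 = 42.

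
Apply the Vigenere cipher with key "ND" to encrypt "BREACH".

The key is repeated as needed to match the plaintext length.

Step 1: Repeat key to match plaintext length:
  Plaintext: BREACH
  Key:       NDNDND
Step 2: Encrypt each letter:
  B(1) + N(13) = (1+13) mod 26 = 14 = O
  R(17) + D(3) = (17+3) mod 26 = 20 = U
  E(4) + N(13) = (4+13) mod 26 = 17 = R
  A(0) + D(3) = (0+3) mod 26 = 3 = D
  C(2) + N(13) = (2+13) mod 26 = 15 = P
  H(7) + D(3) = (7+3) mod 26 = 10 = K
Ciphertext: OURDPK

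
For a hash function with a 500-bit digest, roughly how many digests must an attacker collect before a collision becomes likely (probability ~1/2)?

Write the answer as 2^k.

Step 1: The birthday paradox gives collision probability ~50% after sqrt(2^n) = 2^(n/2) hashes.
Step 2: For 500-bit output: 2^(500/2) = 2^250.
Step 3: Approximately 2^250 hash computations needed.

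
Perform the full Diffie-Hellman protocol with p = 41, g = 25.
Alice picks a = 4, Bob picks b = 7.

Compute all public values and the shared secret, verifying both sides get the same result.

Step 1: A = g^a mod p = 25^4 mod 41 = 18.
Step 2: B = g^b mod p = 25^7 mod 41 = 31.
Step 3: Alice computes s = B^a mod p = 31^4 mod 41 = 37.
Step 4: Bob computes s = A^b mod p = 18^7 mod 41 = 37.
Both sides agree: shared secret = 37.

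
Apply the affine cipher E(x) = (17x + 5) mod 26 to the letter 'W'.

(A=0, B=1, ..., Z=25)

Step 1: Convert 'W' to number: x = 22.
Step 2: E(22) = (17 * 22 + 5) mod 26 = 379 mod 26 = 15.
Step 3: Convert 15 back to letter: P.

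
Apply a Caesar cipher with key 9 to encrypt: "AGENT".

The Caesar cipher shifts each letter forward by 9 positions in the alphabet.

Step 1: For each letter, shift forward by 9 positions (mod 26).
  A (position 0) -> position (0+9) mod 26 = 9 -> J
  G (position 6) -> position (6+9) mod 26 = 15 -> P
  E (position 4) -> position (4+9) mod 26 = 13 -> N
  N (position 13) -> position (13+9) mod 26 = 22 -> W
  T (position 19) -> position (19+9) mod 26 = 2 -> C
Result: JPNWC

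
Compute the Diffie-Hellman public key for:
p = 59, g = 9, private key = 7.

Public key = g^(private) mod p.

Step 1: A = g^a mod p = 9^7 mod 59.
  9^1 mod 59 = 9
  9^2 mod 59 = (9 * 9) mod 59 = 22
  9^3 mod 59 = (22 * 9) mod 59 = 21
  9^4 mod 59 = (21 * 9) mod 59 = 12
  9^5 mod 59 = (12 * 9) mod 59 = 49
  9^6 mod 59 = (49 * 9) mod 59 = 28
  9^7 mod 59 = (28 * 9) mod 59 = 16
Result: A = 16.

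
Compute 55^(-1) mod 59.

Step 1: We need x such that 55 * x = 1 (mod 59).
Step 2: Using the extended Euclidean algorithm or trial:
  55 * 44 = 2420 = 41 * 59 + 1.
Step 3: Since 2420 mod 59 = 1, the inverse is x = 44.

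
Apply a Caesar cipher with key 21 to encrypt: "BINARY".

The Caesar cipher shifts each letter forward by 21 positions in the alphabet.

Step 1: For each letter, shift forward by 21 positions (mod 26).
  B (position 1) -> position (1+21) mod 26 = 22 -> W
  I (position 8) -> position (8+21) mod 26 = 3 -> D
  N (position 13) -> position (13+21) mod 26 = 8 -> I
  A (position 0) -> position (0+21) mod 26 = 21 -> V
  R (position 17) -> position (17+21) mod 26 = 12 -> M
  Y (position 24) -> position (24+21) mod 26 = 19 -> T
Result: WDIVMT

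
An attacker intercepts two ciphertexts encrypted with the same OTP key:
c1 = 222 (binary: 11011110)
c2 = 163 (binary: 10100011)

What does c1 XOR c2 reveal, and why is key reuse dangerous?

Step 1: c1 XOR c2 = (m1 XOR k) XOR (m2 XOR k).
Step 2: By XOR associativity/commutativity: = m1 XOR m2 XOR k XOR k = m1 XOR m2.
Step 3: 11011110 XOR 10100011 = 01111101 = 125.
Step 4: The key cancels out! An attacker learns m1 XOR m2 = 125, revealing the relationship between plaintexts.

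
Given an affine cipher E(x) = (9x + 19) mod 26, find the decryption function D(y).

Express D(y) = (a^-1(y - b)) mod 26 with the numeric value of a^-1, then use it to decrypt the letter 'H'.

Step 1: Find a^-1, the modular inverse of 9 mod 26.
Step 2: We need 9 * a^-1 = 1 (mod 26).
Step 3: 9 * 3 = 27 = 1 * 26 + 1, so a^-1 = 3.
Step 4: D(y) = 3(y - 19) mod 26.
Step 5: Apply to 'H' (y = 7): D(7) = 3 * (7 - 19) mod 26 = 3 * -12 mod 26 = 16 -> 'Q'.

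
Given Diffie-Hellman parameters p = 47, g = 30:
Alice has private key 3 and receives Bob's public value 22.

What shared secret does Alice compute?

Step 1: s = B^a mod p = 22^3 mod 47.
  22^1 mod 47 = 22
  22^2 mod 47 = (22 * 22) mod 47 = 14
  22^3 mod 47 = (14 * 22) mod 47 = 26
Result: shared secret = 26.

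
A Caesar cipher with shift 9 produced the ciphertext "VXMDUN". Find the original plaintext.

Step 1: Reverse the shift by subtracting 9 from each letter position.
  V (position 21) -> position (21-9) mod 26 = 12 -> M
  X (position 23) -> position (23-9) mod 26 = 14 -> O
  M (position 12) -> position (12-9) mod 26 = 3 -> D
  D (position 3) -> position (3-9) mod 26 = 20 -> U
  U (position 20) -> position (20-9) mod 26 = 11 -> L
  N (position 13) -> position (13-9) mod 26 = 4 -> E
Decrypted message: MODULE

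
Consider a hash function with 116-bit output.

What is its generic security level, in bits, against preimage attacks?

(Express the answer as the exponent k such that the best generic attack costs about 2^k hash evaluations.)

Step 1: The hash has a 116-bit output.
Step 2: Preimage resistance means: given a digest h(x), it should be infeasible to find any input that hashes to it.
With a 116-bit output there are 2^116 possible digests, so a generic brute-force preimage search costs about 2^116 evaluations.
Step 3: Security level = 116 bits.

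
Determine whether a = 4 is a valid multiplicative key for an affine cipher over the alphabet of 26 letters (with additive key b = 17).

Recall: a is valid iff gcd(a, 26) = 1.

Step 1: Compute gcd(4, 26).
Step 2: gcd(4, 26) = 2.
Since gcd = 2 != 1, 4 shares a common factor with 26, so it cannot be used.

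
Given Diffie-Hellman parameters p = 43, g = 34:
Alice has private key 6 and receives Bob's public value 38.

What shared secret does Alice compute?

Step 1: s = B^a mod p = 38^6 mod 43.
  38^1 mod 43 = 38
  38^2 mod 43 = (38 * 38) mod 43 = 25
  38^3 mod 43 = (25 * 38) mod 43 = 4
  38^4 mod 43 = (4 * 38) mod 43 = 23
  38^5 mod 43 = (23 * 38) mod 43 = 14
  38^6 mod 43 = (14 * 38) mod 43 = 16
Result: shared secret = 16.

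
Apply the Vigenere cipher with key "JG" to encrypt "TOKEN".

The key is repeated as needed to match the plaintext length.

Step 1: Repeat key to match plaintext length:
  Plaintext: TOKEN
  Key:       JGJGJ
Step 2: Encrypt each letter:
  T(19) + J(9) = (19+9) mod 26 = 2 = C
  O(14) + G(6) = (14+6) mod 26 = 20 = U
  K(10) + J(9) = (10+9) mod 26 = 19 = T
  E(4) + G(6) = (4+6) mod 26 = 10 = K
  N(13) + J(9) = (13+9) mod 26 = 22 = W
Ciphertext: CUTKW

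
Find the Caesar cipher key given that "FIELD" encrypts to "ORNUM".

Step 1: Compare first letters: F (position 5) -> O (position 14).
Step 2: Shift = (14 - 5) mod 26 = 9.
The shift value is 9.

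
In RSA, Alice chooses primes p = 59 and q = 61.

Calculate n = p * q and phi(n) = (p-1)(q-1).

Step 1: n = p * q = 59 * 61 = 3599.
Step 2: phi(n) = (p-1)(q-1) = 58 * 60 = 3480.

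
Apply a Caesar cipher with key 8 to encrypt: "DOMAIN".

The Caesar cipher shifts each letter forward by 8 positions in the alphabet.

Step 1: For each letter, shift forward by 8 positions (mod 26).
  D (position 3) -> position (3+8) mod 26 = 11 -> L
  O (position 14) -> position (14+8) mod 26 = 22 -> W
  M (position 12) -> position (12+8) mod 26 = 20 -> U
  A (position 0) -> position (0+8) mod 26 = 8 -> I
  I (position 8) -> position (8+8) mod 26 = 16 -> Q
  N (position 13) -> position (13+8) mod 26 = 21 -> V
Result: LWUIQV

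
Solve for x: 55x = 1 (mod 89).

Step 1: We need x such that 55 * x = 1 (mod 89).
Step 2: Using the extended Euclidean algorithm or trial:
  55 * 34 = 1870 = 21 * 89 + 1.
Step 3: Since 1870 mod 89 = 1, the inverse is x = 34.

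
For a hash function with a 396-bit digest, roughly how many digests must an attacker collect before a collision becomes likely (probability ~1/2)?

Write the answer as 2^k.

Step 1: The birthday paradox gives collision probability ~50% after sqrt(2^n) = 2^(n/2) hashes.
Step 2: For 396-bit output: 2^(396/2) = 2^198.
Step 3: Approximately 2^198 hash computations needed.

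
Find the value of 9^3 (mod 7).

Step 1: Compute 9^3 mod 7 step by step, reducing modulo 7 at each step.
  9^1 mod 7 = 2
  9^2 mod 7 = (2 * 9) mod 7 = 4
  9^3 mod 7 = (4 * 9) mod 7 = 1
Step 2: Result = 1.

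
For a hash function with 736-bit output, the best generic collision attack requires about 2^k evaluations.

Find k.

Step 1: The hash has a 736-bit output.
Step 2: Collision resistance means it should be infeasible to find any x != y with h(x) = h(y).
By the birthday bound, a generic collision search succeeds after about sqrt(2^736) = 2^(736/2) = 2^368 evaluations.
Step 3: Security level = 368 bits.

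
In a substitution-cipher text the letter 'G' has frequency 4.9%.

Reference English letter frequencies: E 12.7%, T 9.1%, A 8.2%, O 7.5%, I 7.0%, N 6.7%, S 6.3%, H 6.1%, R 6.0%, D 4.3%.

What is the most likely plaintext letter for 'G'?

Step 1: The observed frequency is 4.9%.
Step 2: Compare with English frequencies:
  E: 12.7% (difference: 7.8%)
  T: 9.1% (difference: 4.2%)
  A: 8.2% (difference: 3.3%)
  O: 7.5% (difference: 2.6%)
  I: 7.0% (difference: 2.1%)
  N: 6.7% (difference: 1.8%)
  S: 6.3% (difference: 1.4%)
  H: 6.1% (difference: 1.2%)
  R: 6.0% (difference: 1.1%)
  D: 4.3% (difference: 0.6%) <-- closest
Step 3: 'G' most likely represents 'D' (frequency 4.3%).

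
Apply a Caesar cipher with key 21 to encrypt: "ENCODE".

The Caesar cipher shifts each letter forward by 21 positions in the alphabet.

Step 1: For each letter, shift forward by 21 positions (mod 26).
  E (position 4) -> position (4+21) mod 26 = 25 -> Z
  N (position 13) -> position (13+21) mod 26 = 8 -> I
  C (position 2) -> position (2+21) mod 26 = 23 -> X
  O (position 14) -> position (14+21) mod 26 = 9 -> J
  D (position 3) -> position (3+21) mod 26 = 24 -> Y
  E (position 4) -> position (4+21) mod 26 = 25 -> Z
Result: ZIXJYZ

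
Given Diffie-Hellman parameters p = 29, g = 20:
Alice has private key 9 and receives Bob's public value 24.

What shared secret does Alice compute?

Step 1: s = B^a mod p = 24^9 mod 29.
  24^1 mod 29 = 24
  24^2 mod 29 = (24 * 24) mod 29 = 25
  24^3 mod 29 = (25 * 24) mod 29 = 20
  24^4 mod 29 = (20 * 24) mod 29 = 16
  24^5 mod 29 = (16 * 24) mod 29 = 7
  24^6 mod 29 = (7 * 24) mod 29 = 23
  24^7 mod 29 = (23 * 24) mod 29 = 1
  24^8 mod 29 = (1 * 24) mod 29 = 24
  24^9 mod 29 = (24 * 24) mod 29 = 25
Result: shared secret = 25.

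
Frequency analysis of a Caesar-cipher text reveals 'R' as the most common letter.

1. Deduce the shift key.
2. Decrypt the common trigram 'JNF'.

Step 1: In English, 'E' is the most frequent letter (12.7%).
Step 2: The most frequent ciphertext letter is 'R' (position 17).
Step 3: Shift = (17 - 4) mod 26 = 13.
Step 4: Decrypt 'JNF' by shifting back 13:
  J -> W
  N -> A
  F -> S
Step 5: 'JNF' decrypts to 'WAS'.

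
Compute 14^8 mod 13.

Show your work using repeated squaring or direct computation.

Step 1: Compute 14^8 mod 13 step by step, reducing modulo 13 at each step.
  14^1 mod 13 = 1
  14^2 mod 13 = (1 * 14) mod 13 = 1
  14^3 mod 13 = (1 * 14) mod 13 = 1
  14^4 mod 13 = (1 * 14) mod 13 = 1
  14^5 mod 13 = (1 * 14) mod 13 = 1
  14^6 mod 13 = (1 * 14) mod 13 = 1
  14^7 mod 13 = (1 * 14) mod 13 = 1
  14^8 mod 13 = (1 * 14) mod 13 = 1
Step 2: Result = 1.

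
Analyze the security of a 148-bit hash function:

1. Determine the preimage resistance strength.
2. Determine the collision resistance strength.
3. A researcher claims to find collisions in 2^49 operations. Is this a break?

Step 1: Preimage resistance requires brute-force of 2^148 operations.
Step 2: Collision resistance (birthday bound) = 2^(148/2) = 2^74.
Step 3: The claimed attack costs 2^49 operations.
Step 4: Since 2^49 < 2^74, the claimed attack beats the generic birthday bound, so collision resistance is broken.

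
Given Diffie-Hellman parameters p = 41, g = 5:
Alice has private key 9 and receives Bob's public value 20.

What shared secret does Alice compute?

Step 1: s = B^a mod p = 20^9 mod 41.
  20^1 mod 41 = 20
  20^2 mod 41 = (20 * 20) mod 41 = 31
  20^3 mod 41 = (31 * 20) mod 41 = 5
  20^4 mod 41 = (5 * 20) mod 41 = 18
  20^5 mod 41 = (18 * 20) mod 41 = 32
  20^6 mod 41 = (32 * 20) mod 41 = 25
  20^7 mod 41 = (25 * 20) mod 41 = 8
  20^8 mod 41 = (8 * 20) mod 41 = 37
  20^9 mod 41 = (37 * 20) mod 41 = 2
Result: shared secret = 2.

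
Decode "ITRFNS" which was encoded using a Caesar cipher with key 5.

Step 1: Reverse the shift by subtracting 5 from each letter position.
  I (position 8) -> position (8-5) mod 26 = 3 -> D
  T (position 19) -> position (19-5) mod 26 = 14 -> O
  R (position 17) -> position (17-5) mod 26 = 12 -> M
  F (position 5) -> position (5-5) mod 26 = 0 -> A
  N (position 13) -> position (13-5) mod 26 = 8 -> I
  S (position 18) -> position (18-5) mod 26 = 13 -> N
Decrypted message: DOMAIN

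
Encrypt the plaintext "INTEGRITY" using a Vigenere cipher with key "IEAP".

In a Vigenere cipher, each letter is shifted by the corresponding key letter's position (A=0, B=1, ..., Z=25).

Step 1: Repeat key to match plaintext length:
  Plaintext: INTEGRITY
  Key:       IEAPIEAPI
Step 2: Encrypt each letter:
  I(8) + I(8) = (8+8) mod 26 = 16 = Q
  N(13) + E(4) = (13+4) mod 26 = 17 = R
  T(19) + A(0) = (19+0) mod 26 = 19 = T
  E(4) + P(15) = (4+15) mod 26 = 19 = T
  G(6) + I(8) = (6+8) mod 26 = 14 = O
  R(17) + E(4) = (17+4) mod 26 = 21 = V
  I(8) + A(0) = (8+0) mod 26 = 8 = I
  T(19) + P(15) = (19+15) mod 26 = 8 = I
  Y(24) + I(8) = (24+8) mod 26 = 6 = G
Ciphertext: QRTTOVIIG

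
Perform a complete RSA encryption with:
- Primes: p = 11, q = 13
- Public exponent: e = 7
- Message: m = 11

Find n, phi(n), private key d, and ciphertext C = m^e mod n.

Step 1: n = 11 * 13 = 143.
Step 2: phi(n) = (11-1)(13-1) = 10 * 12 = 120.
Step 3: Find d = 7^(-1) mod 120 = 103.
  Verify: 7 * 103 = 721 = 1 (mod 120).
Step 4: C = 11^7 mod 143 = 132.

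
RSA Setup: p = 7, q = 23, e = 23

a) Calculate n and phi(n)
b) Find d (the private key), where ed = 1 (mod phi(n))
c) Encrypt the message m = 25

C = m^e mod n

Step 1: n = 7 * 23 = 161.
Step 2: phi(n) = (7-1)(23-1) = 6 * 22 = 132.
Step 3: Find d = 23^(-1) mod 132 = 23.
  Verify: 23 * 23 = 529 = 1 (mod 132).
Step 4: C = 25^23 mod 161 = 2.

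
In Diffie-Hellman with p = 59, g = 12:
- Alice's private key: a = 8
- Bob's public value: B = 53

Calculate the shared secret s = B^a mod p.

Step 1: s = B^a mod p = 53^8 mod 59.
  53^1 mod 59 = 53
  53^2 mod 59 = (53 * 53) mod 59 = 36
  53^3 mod 59 = (36 * 53) mod 59 = 20
  53^4 mod 59 = (20 * 53) mod 59 = 57
  53^5 mod 59 = (57 * 53) mod 59 = 12
  53^6 mod 59 = (12 * 53) mod 59 = 46
  53^7 mod 59 = (46 * 53) mod 59 = 19
  53^8 mod 59 = (19 * 53) mod 59 = 4
Result: shared secret = 4.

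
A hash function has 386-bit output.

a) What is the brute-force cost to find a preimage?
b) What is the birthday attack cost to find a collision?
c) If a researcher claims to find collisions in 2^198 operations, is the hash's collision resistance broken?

Step 1: Preimage resistance requires brute-force of 2^386 operations.
Step 2: Collision resistance (birthday bound) = 2^(386/2) = 2^193.
Step 3: The claimed attack costs 2^198 operations.
Step 4: Since 2^198 >= 2^193, the claimed attack is no faster than the generic birthday attack, so this does not break collision resistance.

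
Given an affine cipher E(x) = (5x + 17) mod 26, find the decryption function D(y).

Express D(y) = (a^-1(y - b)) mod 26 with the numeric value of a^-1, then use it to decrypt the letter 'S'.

Step 1: Find a^-1, the modular inverse of 5 mod 26.
Step 2: We need 5 * a^-1 = 1 (mod 26).
Step 3: 5 * 21 = 105 = 4 * 26 + 1, so a^-1 = 21.
Step 4: D(y) = 21(y - 17) mod 26.
Step 5: Apply to 'S' (y = 18): D(18) = 21 * (18 - 17) mod 26 = 21 * 1 mod 26 = 21 -> 'V'.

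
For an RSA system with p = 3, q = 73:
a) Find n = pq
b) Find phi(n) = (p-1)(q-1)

Step 1: n = p * q = 3 * 73 = 219.
Step 2: phi(n) = (p-1)(q-1) = 2 * 72 = 144.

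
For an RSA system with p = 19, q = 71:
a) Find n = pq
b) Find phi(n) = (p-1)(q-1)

Step 1: n = p * q = 19 * 71 = 1349.
Step 2: phi(n) = (p-1)(q-1) = 18 * 70 = 1260.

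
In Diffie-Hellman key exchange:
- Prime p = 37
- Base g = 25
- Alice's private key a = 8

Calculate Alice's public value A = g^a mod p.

Step 1: A = g^a mod p = 25^8 mod 37.
  25^1 mod 37 = 25
  25^2 mod 37 = (25 * 25) mod 37 = 33
  25^3 mod 37 = (33 * 25) mod 37 = 11
  25^4 mod 37 = (11 * 25) mod 37 = 16
  25^5 mod 37 = (16 * 25) mod 37 = 30
  25^6 mod 37 = (30 * 25) mod 37 = 10
  25^7 mod 37 = (10 * 25) mod 37 = 28
  25^8 mod 37 = (28 * 25) mod 37 = 34
Result: A = 34.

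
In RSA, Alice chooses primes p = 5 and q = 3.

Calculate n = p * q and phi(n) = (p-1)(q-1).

Step 1: n = p * q = 5 * 3 = 15.
Step 2: phi(n) = (p-1)(q-1) = 4 * 2 = 8.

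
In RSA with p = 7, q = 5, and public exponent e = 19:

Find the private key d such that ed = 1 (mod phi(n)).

Step 1: n = 7 * 5 = 35.
Step 2: phi(n) = 6 * 4 = 24.
Step 3: Find d such that 19 * d = 1 (mod 24).
Step 4: d = 19^(-1) mod 24 = 19.
Verification: 19 * 19 = 361 = 15 * 24 + 1.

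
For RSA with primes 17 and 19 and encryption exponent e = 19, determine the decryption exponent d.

Step 1: n = 17 * 19 = 323.
Step 2: phi(n) = 16 * 18 = 288.
Step 3: Find d such that 19 * d = 1 (mod 288).
Step 4: d = 19^(-1) mod 288 = 91.
Verification: 19 * 91 = 1729 = 6 * 288 + 1.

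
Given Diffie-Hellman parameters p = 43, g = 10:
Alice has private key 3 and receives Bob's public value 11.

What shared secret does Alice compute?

Step 1: s = B^a mod p = 11^3 mod 43.
  11^1 mod 43 = 11
  11^2 mod 43 = (11 * 11) mod 43 = 35
  11^3 mod 43 = (35 * 11) mod 43 = 41
Result: shared secret = 41.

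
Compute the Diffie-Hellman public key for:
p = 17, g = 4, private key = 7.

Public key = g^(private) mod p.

Step 1: A = g^a mod p = 4^7 mod 17.
  4^1 mod 17 = 4
  4^2 mod 17 = (4 * 4) mod 17 = 16
  4^3 mod 17 = (16 * 4) mod 17 = 13
  4^4 mod 17 = (13 * 4) mod 17 = 1
  4^5 mod 17 = (1 * 4) mod 17 = 4
  4^6 mod 17 = (4 * 4) mod 17 = 16
  4^7 mod 17 = (16 * 4) mod 17 = 13
Result: A = 13.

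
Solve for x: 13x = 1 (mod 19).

Step 1: We need x such that 13 * x = 1 (mod 19).
Step 2: Using the extended Euclidean algorithm or trial:
  13 * 3 = 39 = 2 * 19 + 1.
Step 3: Since 39 mod 19 = 1, the inverse is x = 3.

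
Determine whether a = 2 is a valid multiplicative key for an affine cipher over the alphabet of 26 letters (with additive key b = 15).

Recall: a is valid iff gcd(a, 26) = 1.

Step 1: Compute gcd(2, 26).
Step 2: gcd(2, 26) = 2.
Since gcd = 2 != 1, 2 shares a common factor with 26, so it cannot be used.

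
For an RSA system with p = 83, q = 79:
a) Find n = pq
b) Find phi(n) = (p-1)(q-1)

Step 1: n = p * q = 83 * 79 = 6557.
Step 2: phi(n) = (p-1)(q-1) = 82 * 78 = 6396.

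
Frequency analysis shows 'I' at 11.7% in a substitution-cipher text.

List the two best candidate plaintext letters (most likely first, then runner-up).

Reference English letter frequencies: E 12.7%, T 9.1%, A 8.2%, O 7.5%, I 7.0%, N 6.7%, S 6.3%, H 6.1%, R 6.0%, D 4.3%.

Step 1: Observed frequency of 'I' is 11.7%.
Step 2: Compute distances to each reference frequency and sort:
  E (12.7%): difference = 1.0% <-- BEST
  T (9.1%): difference = 2.6% <-- RUNNER-UP
  A (8.2%): difference = 3.5%
  O (7.5%): difference = 4.2%
  I (7.0%): difference = 4.7%
Step 3: Most likely is 'E' (12.7%, diff 1.0%); second most likely is 'T' (9.1%, diff 2.6%).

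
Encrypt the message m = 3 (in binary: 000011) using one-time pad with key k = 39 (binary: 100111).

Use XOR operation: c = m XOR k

Step 1: Write out the XOR operation bit by bit:
  Message: 000011
  Key:     100111
  XOR:     100100
Step 2: Convert to decimal: 100100 = 36.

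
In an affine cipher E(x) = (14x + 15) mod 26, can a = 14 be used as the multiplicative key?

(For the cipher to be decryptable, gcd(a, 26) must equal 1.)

Step 1: Compute gcd(14, 26).
Step 2: gcd(14, 26) = 2.
Since gcd = 2 != 1, 14 shares a common factor with 26, so it cannot be used.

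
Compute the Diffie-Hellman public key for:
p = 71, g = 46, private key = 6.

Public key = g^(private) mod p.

Step 1: A = g^a mod p = 46^6 mod 71.
  46^1 mod 71 = 46
  46^2 mod 71 = (46 * 46) mod 71 = 57
  46^3 mod 71 = (57 * 46) mod 71 = 66
  46^4 mod 71 = (66 * 46) mod 71 = 54
  46^5 mod 71 = (54 * 46) mod 71 = 70
  46^6 mod 71 = (70 * 46) mod 71 = 25
Result: A = 25.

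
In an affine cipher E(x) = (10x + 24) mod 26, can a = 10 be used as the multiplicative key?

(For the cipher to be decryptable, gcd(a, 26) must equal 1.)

Step 1: Compute gcd(10, 26).
Step 2: gcd(10, 26) = 2.
Since gcd = 2 != 1, 10 shares a common factor with 26, so it cannot be used.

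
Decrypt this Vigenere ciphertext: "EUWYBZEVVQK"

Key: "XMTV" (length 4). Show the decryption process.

Step 1: Key 'XMTV' has length 4. Extended key: XMTVXMTVXMT
Step 2: Decrypt each position:
  E(4) - X(23) = 7 = H
  U(20) - M(12) = 8 = I
  W(22) - T(19) = 3 = D
  Y(24) - V(21) = 3 = D
  B(1) - X(23) = 4 = E
  Z(25) - M(12) = 13 = N
  E(4) - T(19) = 11 = L
  V(21) - V(21) = 0 = A
  V(21) - X(23) = 24 = Y
  Q(16) - M(12) = 4 = E
  K(10) - T(19) = 17 = R
Plaintext: HIDDENLAYER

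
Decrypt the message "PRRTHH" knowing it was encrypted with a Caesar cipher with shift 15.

Step 1: Reverse the shift by subtracting 15 from each letter position.
  P (position 15) -> position (15-15) mod 26 = 0 -> A
  R (position 17) -> position (17-15) mod 26 = 2 -> C
  R (position 17) -> position (17-15) mod 26 = 2 -> C
  T (position 19) -> position (19-15) mod 26 = 4 -> E
  H (position 7) -> position (7-15) mod 26 = 18 -> S
  H (position 7) -> position (7-15) mod 26 = 18 -> S
Decrypted message: ACCESS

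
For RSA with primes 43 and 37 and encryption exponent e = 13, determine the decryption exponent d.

Step 1: n = 43 * 37 = 1591.
Step 2: phi(n) = 42 * 36 = 1512.
Step 3: Find d such that 13 * d = 1 (mod 1512).
Step 4: d = 13^(-1) mod 1512 = 349.
Verification: 13 * 349 = 4537 = 3 * 1512 + 1.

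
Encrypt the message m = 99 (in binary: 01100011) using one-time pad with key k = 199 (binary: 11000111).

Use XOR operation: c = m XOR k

Step 1: Write out the XOR operation bit by bit:
  Message: 01100011
  Key:     11000111
  XOR:     10100100
Step 2: Convert to decimal: 10100100 = 164.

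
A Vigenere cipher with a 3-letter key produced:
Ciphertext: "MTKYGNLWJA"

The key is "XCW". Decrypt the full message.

Step 1: Key 'XCW' has length 3. Extended key: XCWXCWXCWX
Step 2: Decrypt each position:
  M(12) - X(23) = 15 = P
  T(19) - C(2) = 17 = R
  K(10) - W(22) = 14 = O
  Y(24) - X(23) = 1 = B
  G(6) - C(2) = 4 = E
  N(13) - W(22) = 17 = R
  L(11) - X(23) = 14 = O
  W(22) - C(2) = 20 = U
  J(9) - W(22) = 13 = N
  A(0) - X(23) = 3 = D
Plaintext: PROBEROUND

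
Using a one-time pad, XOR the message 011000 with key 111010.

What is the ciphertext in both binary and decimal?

Step 1: Write out the XOR operation bit by bit:
  Message: 011000
  Key:     111010
  XOR:     100010
Step 2: Convert to decimal: 100010 = 34.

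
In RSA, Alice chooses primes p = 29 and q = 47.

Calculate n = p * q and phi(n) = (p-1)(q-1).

Step 1: n = p * q = 29 * 47 = 1363.
Step 2: phi(n) = (p-1)(q-1) = 28 * 46 = 1288.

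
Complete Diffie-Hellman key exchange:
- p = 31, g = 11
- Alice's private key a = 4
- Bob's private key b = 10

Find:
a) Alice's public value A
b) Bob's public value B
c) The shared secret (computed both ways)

Step 1: A = g^a mod p = 11^4 mod 31 = 9.
Step 2: B = g^b mod p = 11^10 mod 31 = 5.
Step 3: Alice computes s = B^a mod p = 5^4 mod 31 = 5.
Step 4: Bob computes s = A^b mod p = 9^10 mod 31 = 5.
Both sides agree: shared secret = 5.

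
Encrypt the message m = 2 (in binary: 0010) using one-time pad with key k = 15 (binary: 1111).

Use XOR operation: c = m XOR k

Step 1: Write out the XOR operation bit by bit:
  Message: 0010
  Key:     1111
  XOR:     1101
Step 2: Convert to decimal: 1101 = 13.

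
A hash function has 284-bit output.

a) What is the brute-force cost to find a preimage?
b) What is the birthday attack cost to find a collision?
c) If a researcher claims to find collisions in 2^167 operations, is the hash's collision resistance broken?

Step 1: Preimage resistance requires brute-force of 2^284 operations.
Step 2: Collision resistance (birthday bound) = 2^(284/2) = 2^142.
Step 3: The claimed attack costs 2^167 operations.
Step 4: Since 2^167 >= 2^142, the claimed attack is no faster than the generic birthday attack, so this does not break collision resistance.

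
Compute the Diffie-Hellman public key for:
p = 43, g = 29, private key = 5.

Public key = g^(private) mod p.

Step 1: A = g^a mod p = 29^5 mod 43.
  29^1 mod 43 = 29
  29^2 mod 43 = (29 * 29) mod 43 = 24
  29^3 mod 43 = (24 * 29) mod 43 = 8
  29^4 mod 43 = (8 * 29) mod 43 = 17
  29^5 mod 43 = (17 * 29) mod 43 = 20
Result: A = 20.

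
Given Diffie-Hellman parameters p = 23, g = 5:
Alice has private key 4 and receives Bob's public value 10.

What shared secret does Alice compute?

Step 1: s = B^a mod p = 10^4 mod 23.
  10^1 mod 23 = 10
  10^2 mod 23 = (10 * 10) mod 23 = 8
  10^3 mod 23 = (8 * 10) mod 23 = 11
  10^4 mod 23 = (11 * 10) mod 23 = 18
Result: shared secret = 18.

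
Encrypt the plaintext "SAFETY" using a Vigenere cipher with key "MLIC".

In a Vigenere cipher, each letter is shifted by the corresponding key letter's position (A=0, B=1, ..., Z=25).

Step 1: Repeat key to match plaintext length:
  Plaintext: SAFETY
  Key:       MLICML
Step 2: Encrypt each letter:
  S(18) + M(12) = (18+12) mod 26 = 4 = E
  A(0) + L(11) = (0+11) mod 26 = 11 = L
  F(5) + I(8) = (5+8) mod 26 = 13 = N
  E(4) + C(2) = (4+2) mod 26 = 6 = G
  T(19) + M(12) = (19+12) mod 26 = 5 = F
  Y(24) + L(11) = (24+11) mod 26 = 9 = J
Ciphertext: ELNGFJ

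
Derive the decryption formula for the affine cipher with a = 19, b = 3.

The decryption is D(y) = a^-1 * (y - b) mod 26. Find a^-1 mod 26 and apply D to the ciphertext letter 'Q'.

Step 1: Find a^-1, the modular inverse of 19 mod 26.
Step 2: We need 19 * a^-1 = 1 (mod 26).
Step 3: 19 * 11 = 209 = 8 * 26 + 1, so a^-1 = 11.
Step 4: D(y) = 11(y - 3) mod 26.
Step 5: Apply to 'Q' (y = 16): D(16) = 11 * (16 - 3) mod 26 = 11 * 13 mod 26 = 13 -> 'N'.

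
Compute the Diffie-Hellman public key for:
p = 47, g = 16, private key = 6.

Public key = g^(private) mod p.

Step 1: A = g^a mod p = 16^6 mod 47.
  16^1 mod 47 = 16
  16^2 mod 47 = (16 * 16) mod 47 = 21
  16^3 mod 47 = (21 * 16) mod 47 = 7
  16^4 mod 47 = (7 * 16) mod 47 = 18
  16^5 mod 47 = (18 * 16) mod 47 = 6
  16^6 mod 47 = (6 * 16) mod 47 = 2
Result: A = 2.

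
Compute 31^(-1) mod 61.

Step 1: We need x such that 31 * x = 1 (mod 61).
Step 2: Using the extended Euclidean algorithm or trial:
  31 * 2 = 62 = 1 * 61 + 1.
Step 3: Since 62 mod 61 = 1, the inverse is x = 2.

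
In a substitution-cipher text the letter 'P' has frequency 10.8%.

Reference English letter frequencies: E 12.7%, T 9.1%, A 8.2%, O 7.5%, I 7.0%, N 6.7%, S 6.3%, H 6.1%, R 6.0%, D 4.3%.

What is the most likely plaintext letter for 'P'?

Step 1: The observed frequency is 10.8%.
Step 2: Compare with English frequencies:
  E: 12.7% (difference: 1.9%)
  T: 9.1% (difference: 1.7%) <-- closest
  A: 8.2% (difference: 2.6%)
  O: 7.5% (difference: 3.3%)
  I: 7.0% (difference: 3.8%)
  N: 6.7% (difference: 4.1%)
  S: 6.3% (difference: 4.5%)
  H: 6.1% (difference: 4.7%)
  R: 6.0% (difference: 4.8%)
  D: 4.3% (difference: 6.5%)
Step 3: 'P' most likely represents 'T' (frequency 9.1%).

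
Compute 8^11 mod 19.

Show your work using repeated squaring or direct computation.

Step 1: Compute 8^11 mod 19 step by step, reducing modulo 19 at each step.
  8^1 mod 19 = 8
  8^2 mod 19 = (8 * 8) mod 19 = 7
  8^3 mod 19 = (7 * 8) mod 19 = 18
  8^4 mod 19 = (18 * 8) mod 19 = 11
  8^5 mod 19 = (11 * 8) mod 19 = 12
  8^6 mod 19 = (12 * 8) mod 19 = 1
  8^7 mod 19 = (1 * 8) mod 19 = 8
  8^8 mod 19 = (8 * 8) mod 19 = 7
  8^9 mod 19 = (7 * 8) mod 19 = 18
  8^10 mod 19 = (18 * 8) mod 19 = 11
  8^11 mod 19 = (11 * 8) mod 19 = 12
Step 2: Result = 12.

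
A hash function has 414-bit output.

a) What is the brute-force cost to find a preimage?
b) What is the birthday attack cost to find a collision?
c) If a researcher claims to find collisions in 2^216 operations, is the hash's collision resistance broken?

Step 1: Preimage resistance requires brute-force of 2^414 operations.
Step 2: Collision resistance (birthday bound) = 2^(414/2) = 2^207.
Step 3: The claimed attack costs 2^216 operations.
Step 4: Since 2^216 >= 2^207, the claimed attack is no faster than the generic birthday attack, so this does not break collision resistance.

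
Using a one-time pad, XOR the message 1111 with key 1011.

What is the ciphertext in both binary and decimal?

Step 1: Write out the XOR operation bit by bit:
  Message: 1111
  Key:     1011
  XOR:     0100
Step 2: Convert to decimal: 0100 = 4.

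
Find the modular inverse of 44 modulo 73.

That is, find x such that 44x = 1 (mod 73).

Step 1: We need x such that 44 * x = 1 (mod 73).
Step 2: Using the extended Euclidean algorithm or trial:
  44 * 5 = 220 = 3 * 73 + 1.
Step 3: Since 220 mod 73 = 1, the inverse is x = 5.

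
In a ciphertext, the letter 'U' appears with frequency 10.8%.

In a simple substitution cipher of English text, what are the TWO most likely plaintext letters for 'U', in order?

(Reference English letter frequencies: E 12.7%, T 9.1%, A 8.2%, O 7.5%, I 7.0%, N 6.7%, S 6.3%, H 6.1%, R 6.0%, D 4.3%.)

Step 1: Observed frequency of 'U' is 10.8%.
Step 2: Compute distances to each reference frequency and sort:
  T (9.1%): difference = 1.7% <-- BEST
  E (12.7%): difference = 1.9% <-- RUNNER-UP
  A (8.2%): difference = 2.6%
  O (7.5%): difference = 3.3%
  I (7.0%): difference = 3.8%
Step 3: Most likely is 'T' (9.1%, diff 1.7%); second most likely is 'E' (12.7%, diff 1.9%).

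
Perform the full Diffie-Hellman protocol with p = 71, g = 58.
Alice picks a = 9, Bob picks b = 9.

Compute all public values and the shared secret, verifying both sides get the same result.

Step 1: A = g^a mod p = 58^9 mod 71 = 64.
Step 2: B = g^b mod p = 58^9 mod 71 = 64.
Step 3: Alice computes s = B^a mod p = 64^9 mod 71 = 24.
Step 4: Bob computes s = A^b mod p = 64^9 mod 71 = 24.
Both sides agree: shared secret = 24.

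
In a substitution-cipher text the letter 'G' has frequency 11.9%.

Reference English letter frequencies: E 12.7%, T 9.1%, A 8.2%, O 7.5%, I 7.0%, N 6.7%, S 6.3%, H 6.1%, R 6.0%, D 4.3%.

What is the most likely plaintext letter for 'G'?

Step 1: The observed frequency is 11.9%.
Step 2: Compare with English frequencies:
  E: 12.7% (difference: 0.8%) <-- closest
  T: 9.1% (difference: 2.8%)
  A: 8.2% (difference: 3.7%)
  O: 7.5% (difference: 4.4%)
  I: 7.0% (difference: 4.9%)
  N: 6.7% (difference: 5.2%)
  S: 6.3% (difference: 5.6%)
  H: 6.1% (difference: 5.8%)
  R: 6.0% (difference: 5.9%)
  D: 4.3% (difference: 7.6%)
Step 3: 'G' most likely represents 'E' (frequency 12.7%).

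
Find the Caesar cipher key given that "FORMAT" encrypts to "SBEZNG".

Step 1: Compare first letters: F (position 5) -> S (position 18).
Step 2: Shift = (18 - 5) mod 26 = 13.
The shift value is 13.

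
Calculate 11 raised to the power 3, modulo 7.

Step 1: Compute 11^3 mod 7 step by step, reducing modulo 7 at each step.
  11^1 mod 7 = 4
  11^2 mod 7 = (4 * 11) mod 7 = 2
  11^3 mod 7 = (2 * 11) mod 7 = 1
Step 2: Result = 1.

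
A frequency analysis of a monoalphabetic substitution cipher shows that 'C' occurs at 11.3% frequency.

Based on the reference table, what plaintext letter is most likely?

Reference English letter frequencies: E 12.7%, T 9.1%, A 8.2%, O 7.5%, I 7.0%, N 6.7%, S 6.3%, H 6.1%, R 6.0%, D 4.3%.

Step 1: The observed frequency is 11.3%.
Step 2: Compare with English frequencies:
  E: 12.7% (difference: 1.4%) <-- closest
  T: 9.1% (difference: 2.2%)
  A: 8.2% (difference: 3.1%)
  O: 7.5% (difference: 3.8%)
  I: 7.0% (difference: 4.3%)
  N: 6.7% (difference: 4.6%)
  S: 6.3% (difference: 5.0%)
  H: 6.1% (difference: 5.2%)
  R: 6.0% (difference: 5.3%)
  D: 4.3% (difference: 7.0%)
Step 3: 'C' most likely represents 'E' (frequency 12.7%).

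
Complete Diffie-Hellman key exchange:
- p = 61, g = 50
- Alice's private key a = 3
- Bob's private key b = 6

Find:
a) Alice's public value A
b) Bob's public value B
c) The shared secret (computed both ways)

Step 1: A = g^a mod p = 50^3 mod 61 = 11.
Step 2: B = g^b mod p = 50^6 mod 61 = 60.
Step 3: Alice computes s = B^a mod p = 60^3 mod 61 = 60.
Step 4: Bob computes s = A^b mod p = 11^6 mod 61 = 60.
Both sides agree: shared secret = 60.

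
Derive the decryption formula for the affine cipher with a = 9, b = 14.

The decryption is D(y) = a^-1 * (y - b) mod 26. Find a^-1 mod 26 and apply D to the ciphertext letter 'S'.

Step 1: Find a^-1, the modular inverse of 9 mod 26.
Step 2: We need 9 * a^-1 = 1 (mod 26).
Step 3: 9 * 3 = 27 = 1 * 26 + 1, so a^-1 = 3.
Step 4: D(y) = 3(y - 14) mod 26.
Step 5: Apply to 'S' (y = 18): D(18) = 3 * (18 - 14) mod 26 = 3 * 4 mod 26 = 12 -> 'M'.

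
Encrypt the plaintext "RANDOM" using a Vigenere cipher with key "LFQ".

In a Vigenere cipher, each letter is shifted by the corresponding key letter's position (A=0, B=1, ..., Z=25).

Step 1: Repeat key to match plaintext length:
  Plaintext: RANDOM
  Key:       LFQLFQ
Step 2: Encrypt each letter:
  R(17) + L(11) = (17+11) mod 26 = 2 = C
  A(0) + F(5) = (0+5) mod 26 = 5 = F
  N(13) + Q(16) = (13+16) mod 26 = 3 = D
  D(3) + L(11) = (3+11) mod 26 = 14 = O
  O(14) + F(5) = (14+5) mod 26 = 19 = T
  M(12) + Q(16) = (12+16) mod 26 = 2 = C
Ciphertext: CFDOTC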